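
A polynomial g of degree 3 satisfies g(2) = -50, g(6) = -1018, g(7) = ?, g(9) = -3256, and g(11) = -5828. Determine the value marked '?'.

-1580

The 4 known points determine the degree-3 polynomial uniquely.
Write g(n) = an^3 + bn^2 + cn + d. Substituting each data point gives a linear system:
  8a + 4b + 2c + d = -50
  216a + 36b + 6c + d = -1018
  729a + 81b + 9c + d = -3256
  1331a + 121b + 11c + d = -5828
Solving the system yields a = -4, b = -4, c = -2, d = 2.
So g(n) = -4n^3 - 4n^2 - 2n + 2.
Then g(7) = -1580.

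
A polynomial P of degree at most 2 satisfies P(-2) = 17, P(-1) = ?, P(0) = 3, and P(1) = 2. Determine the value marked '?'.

8

The 3 known points determine the degree-2 polynomial uniquely.
Write P(u) = au^2 + bu + c. Substituting each data point gives a linear system:
  4a - 2b + c = 17
  c = 3
  a + b + c = 2
Solving the system yields a = 2, b = -3, c = 3.
So P(u) = 2u² - 3u + 3.
Then P(-1) = 8.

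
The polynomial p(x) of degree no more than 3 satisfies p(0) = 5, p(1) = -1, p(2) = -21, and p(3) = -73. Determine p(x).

p(x) = -3x^3 + 2x^2 - 5x + 5

Using the Lagrange interpolation formula with nodes 0, 1, 2, 3:
  L_0(x) = (x - 1)(x - 2)(x - 3) / -6
  L_1(x) = x(x - 2)(x - 3) / 2
  L_2(x) = x(x - 1)(x - 3) / -2
  L_3(x) = x(x - 1)(x - 2) / 6
Then p(x) = 5·L_0(x) - 1·L_1(x) - 21·L_2(x) - 73·L_3(x).
Expanding and collecting terms gives p(x) = -3x³ + 2x² - 5x + 5.
Check: p(3) = -73. ✓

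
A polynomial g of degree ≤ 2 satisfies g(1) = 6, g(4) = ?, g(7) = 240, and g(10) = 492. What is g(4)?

On equispaced nodes a degree-2 polynomial has vanishing third forward difference, so
  - g(1) + 3·g(4) - 3·g(7) + g(10) = 0.
Substituting the known values and solving for g(4):
  3·g(4) = 234
  g(4) = 78.

78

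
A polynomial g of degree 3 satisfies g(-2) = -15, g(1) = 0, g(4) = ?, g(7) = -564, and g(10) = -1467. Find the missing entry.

The 4 known points determine the degree-3 polynomial uniquely.
Write g(u) = au^3 + bu^2 + cu + d. Substituting each data point gives a linear system:
  -8a + 4b - 2c + d = -15
  a + b + c + d = 0
  343a + 49b + 7c + d = -564
  1000a + 100b + 10c + d = -1467
Solving the system yields a = -1, b = -5, c = 3, d = 3.
So g(u) = -u^3 - 5u^2 + 3u + 3.
Then g(4) = -129.

-129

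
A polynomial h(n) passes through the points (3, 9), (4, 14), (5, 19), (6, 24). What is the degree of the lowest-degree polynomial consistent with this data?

1

Forward differences of the values at n = 3, 4, 5, 6:
  h  : 9  14  19  24
  Δ  : 5  5  5
  Δ^2: 0  0
  Δ^3: 0
The first differences are constant (5) and nonzero, while all higher differences vanish, so the minimal degree is 1.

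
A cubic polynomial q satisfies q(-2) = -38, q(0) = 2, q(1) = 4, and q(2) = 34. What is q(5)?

Using the Lagrange interpolation formula with nodes -2, 0, 1, 2:
  L_0(n) = n(n - 1)(n - 2) / -24
  L_1(n) = (n + 2)(n - 1)(n - 2) / 4
  L_2(n) = (n + 2)n(n - 2) / -3
  L_3(n) = (n + 2)n(n - 1) / 8
Then q(n) = -38·L_0(n) + 2·L_1(n) + 4·L_2(n) + 34·L_3(n).
Expanding and collecting terms gives q(n) = 5n^3 - n^2 - 2n + 2.
Evaluating at n = 5: q(5) = 592.

592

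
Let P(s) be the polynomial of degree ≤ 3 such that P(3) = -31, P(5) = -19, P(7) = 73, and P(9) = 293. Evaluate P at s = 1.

-11

Forward differences of the values at s = 3, 5, 7, 9:
  P  : -31  -19  73  293
  Δ  : 12  92  220
  Δ^2: 80  128
  Δ^3: 48
The third differences are constant, confirming degree 3.
Interpolating (Newton forward form) and evaluating at s = 1 gives P(1) = -11.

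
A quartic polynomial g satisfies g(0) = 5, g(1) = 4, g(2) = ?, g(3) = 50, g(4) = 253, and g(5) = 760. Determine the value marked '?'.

On equispaced nodes a degree-4 polynomial has vanishing fifth forward difference, so
  - g(0) + 5·g(1) - 10·g(2) + 10·g(3) - 5·g(4) + g(5) = 0.
Substituting the known values and solving for g(2):
  -10·g(2) = -10
  g(2) = 1.

1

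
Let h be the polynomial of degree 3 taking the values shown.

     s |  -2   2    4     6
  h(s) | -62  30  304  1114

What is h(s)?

Write h(s) = as^3 + bs^2 + cs + d. Substituting each data point gives a linear system:
  -8a + 4b - 2c + d = -62
  8a + 4b + 2c + d = 30
  64a + 16b + 4c + d = 304
  216a + 36b + 6c + d = 1114
Solving the system yields a = 6, b = -5, c = -1, d = 4.
So h(s) = 6s^3 - 5s^2 - s + 4.
Check: h(4) = 304. ✓

h(s) = 6s^3 - 5s^2 - s + 4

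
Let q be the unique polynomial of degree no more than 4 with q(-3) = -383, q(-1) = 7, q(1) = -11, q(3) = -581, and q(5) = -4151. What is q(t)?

q(t) = -6t^4 - 3t^3 - 6t + 4

Write q(t) = at^4 + bt^3 + ct^2 + dt + e. Substituting each data point gives a linear system:
  81a - 27b + 9c - 3d + e = -383
  a - b + c - d + e = 7
  a + b + c + d + e = -11
  81a + 27b + 9c + 3d + e = -581
  625a + 125b + 25c + 5d + e = -4151
Solving the system yields a = -6, b = -3, c = 0, d = -6, e = 4.
So q(t) = -6t^4 - 3t^3 - 6t + 4.
Check: q(1) = -11. ✓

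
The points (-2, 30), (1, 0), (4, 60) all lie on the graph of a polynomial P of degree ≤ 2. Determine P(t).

Using the Lagrange interpolation formula with nodes -2, 1, 4:
  L_0(t) = (t - 1)(t - 4) / 18
  L_1(t) = (t + 2)(t - 4) / -9
  L_2(t) = (t + 2)(t - 1) / 18
Then P(t) = 30·L_0(t) + 0·L_1(t) + 60·L_2(t).
Expanding and collecting terms gives P(t) = 5t^2 - 5t.
Check: P(-2) = 30. ✓

P(t) = 5t^2 - 5t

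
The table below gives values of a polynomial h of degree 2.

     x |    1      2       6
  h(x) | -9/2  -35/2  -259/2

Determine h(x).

Write h(x) = ax^2 + bx + c. Substituting each data point gives a linear system:
  a + b + c = -9/2
  4a + 2b + c = -35/2
  36a + 6b + c = -259/2
Solving the system yields a = -3, b = -4, c = 5/2.
So h(x) = -3x² - 4x + 5/2.
Check: h(6) = -259/2. ✓

h(x) = -3x^2 - 4x + 5/2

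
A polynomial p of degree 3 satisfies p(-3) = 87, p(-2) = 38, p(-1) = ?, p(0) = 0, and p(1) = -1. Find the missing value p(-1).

11

On equispaced nodes a degree-3 polynomial has vanishing fourth forward difference, so
  p(-3) - 4·p(-2) + 6·p(-1) - 4·p(0) + p(1) = 0.
Substituting the known values and solving for p(-1):
  6·p(-1) = 66
  p(-1) = 11.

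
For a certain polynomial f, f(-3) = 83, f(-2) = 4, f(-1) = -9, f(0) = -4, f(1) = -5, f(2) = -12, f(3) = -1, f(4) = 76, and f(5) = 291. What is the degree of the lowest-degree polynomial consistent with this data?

Forward differences of the values at s = -3, -2, -1, 0, 1, 2, 3, 4, 5:
  f  : 83  4  -9  -4  -5  -12  -1  76  291
  Δ  : -79  -13  5  -1  -7  11  77  215
  Δ^2: 66  18  -6  -6  18  66  138
  Δ^3: -48  -24  0  24  48  72
  Δ^4: 24  24  24  24  24
  Δ^5: 0  0  0  0
  Δ^6: 0  0  0
  Δ^7: 0  0
  Δ^8: 0
The fourth differences are constant (24) and nonzero, while all higher differences vanish, so the minimal degree is 4.

4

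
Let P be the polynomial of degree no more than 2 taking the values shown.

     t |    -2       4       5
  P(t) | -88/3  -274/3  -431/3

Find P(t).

P(t) = -6t^2 + (5/3)t - 2

Write P(t) = at^2 + bt + c. Substituting each data point gives a linear system:
  4a - 2b + c = -88/3
  16a + 4b + c = -274/3
  25a + 5b + c = -431/3
Solving the system yields a = -6, b = 5/3, c = -2.
So P(t) = -6t^2 + (5/3)t - 2.
Check: P(5) = -431/3. ✓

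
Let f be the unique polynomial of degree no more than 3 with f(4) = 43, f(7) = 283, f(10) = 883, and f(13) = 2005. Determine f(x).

f(x) = x^3 - x^2 - 2x + 3

Using the Lagrange interpolation formula with nodes 4, 7, 10, 13:
  L_0(x) = (x - 7)(x - 10)(x - 13) / -162
  L_1(x) = (x - 4)(x - 10)(x - 13) / 54
  L_2(x) = (x - 4)(x - 7)(x - 13) / -54
  L_3(x) = (x - 4)(x - 7)(x - 10) / 162
Then f(x) = 43·L_0(x) + 283·L_1(x) + 883·L_2(x) + 2005·L_3(x).
Expanding and collecting terms gives f(x) = x^3 - x^2 - 2x + 3.
Check: f(4) = 43. ✓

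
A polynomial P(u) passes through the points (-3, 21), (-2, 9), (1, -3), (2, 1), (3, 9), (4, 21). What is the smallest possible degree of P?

2

Divided differences on the nodes -3, -2, 1, 2, 3, 4:
  order 0: 21  9  -3  1  9  21
  order 1: -12  -4  4  8  12
  order 2: 2  2  2  2
  order 3: 0  0  0
  order 4: 0  0
  order 5: 0
The order-2 divided differences are all 2 (nonzero) and every higher order vanishes, so the data lies on a polynomial of degree exactly 2.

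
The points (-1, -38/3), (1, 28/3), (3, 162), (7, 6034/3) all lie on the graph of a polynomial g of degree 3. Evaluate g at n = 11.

Write g(n) = an^3 + bn^2 + cn + d. Substituting each data point gives a linear system:
  -a + b - c + d = -38/3
  a + b + c + d = 28/3
  27a + 9b + 3c + d = 162
  343a + 49b + 7c + d = 6034/3
Solving the system yields a = 6, b = -5/3, c = 5, d = 0.
So g(n) = 6n^3 - (5/3)n^2 + 5n.
Then g(11) = 23518/3.

23518/3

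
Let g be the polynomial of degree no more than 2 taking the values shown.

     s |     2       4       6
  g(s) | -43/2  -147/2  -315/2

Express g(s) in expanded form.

Using the Lagrange interpolation formula with nodes 2, 4, 6:
  L_0(s) = (s - 4)(s - 6) / 8
  L_1(s) = (s - 2)(s - 6) / -4
  L_2(s) = (s - 2)(s - 4) / 8
Then g(s) = -43/2·L_0(s) - 147/2·L_1(s) - 315/2·L_2(s).
Expanding and collecting terms gives g(s) = -4s² - 2s - 3/2.
Check: g(4) = -147/2. ✓

g(s) = -4s^2 - 2s - 3/2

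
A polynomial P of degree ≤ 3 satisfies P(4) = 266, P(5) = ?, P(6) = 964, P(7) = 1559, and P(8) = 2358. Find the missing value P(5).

543

On equispaced nodes a degree-3 polynomial has vanishing fourth forward difference, so
  P(4) - 4·P(5) + 6·P(6) - 4·P(7) + P(8) = 0.
Substituting the known values and solving for P(5):
  -4·P(5) = -2172
  P(5) = 543.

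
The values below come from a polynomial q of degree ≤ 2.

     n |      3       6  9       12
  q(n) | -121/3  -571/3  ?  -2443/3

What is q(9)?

-1345/3

On equispaced nodes a degree-2 polynomial has vanishing third forward difference, so
  - q(3) + 3·q(6) - 3·q(9) + q(12) = 0.
Substituting the known values and solving for q(9):
  -3·q(9) = 1345
  q(9) = -1345/3.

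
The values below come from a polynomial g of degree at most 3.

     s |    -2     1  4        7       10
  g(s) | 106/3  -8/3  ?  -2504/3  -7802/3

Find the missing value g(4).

-392/3

The 4 known points determine the degree-3 polynomial uniquely.
Write g(s) = as^3 + bs^2 + cs + d. Substituting each data point gives a linear system:
  -8a + 4b - 2c + d = 106/3
  a + b + c + d = -8/3
  343a + 49b + 7c + d = -2504/3
  1000a + 100b + 10c + d = -7802/3
Solving the system yields a = -3, b = 4, c = 1/3, d = -4.
So g(s) = -3s^3 + 4s^2 + (1/3)s - 4.
Then g(4) = -392/3.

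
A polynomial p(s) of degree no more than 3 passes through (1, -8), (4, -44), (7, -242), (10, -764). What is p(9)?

-544

Using the Lagrange interpolation formula with nodes 1, 4, 7, 10:
  L_0(s) = (s - 4)(s - 7)(s - 10) / -162
  L_1(s) = (s - 1)(s - 7)(s - 10) / 54
  L_2(s) = (s - 1)(s - 4)(s - 10) / -54
  L_3(s) = (s - 1)(s - 4)(s - 7) / 162
Then p(s) = -8·L_0(s) - 44·L_1(s) - 242·L_2(s) - 764·L_3(s).
Expanding and collecting terms gives p(s) = -s^3 + 3s^2 - 6s - 4.
Evaluating at s = 9: p(9) = -544.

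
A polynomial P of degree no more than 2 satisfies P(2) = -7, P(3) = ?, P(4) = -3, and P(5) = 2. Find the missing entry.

On equispaced nodes a degree-2 polynomial has vanishing third forward difference, so
  - P(2) + 3·P(3) - 3·P(4) + P(5) = 0.
Substituting the known values and solving for P(3):
  3·P(3) = -18
  P(3) = -6.

-6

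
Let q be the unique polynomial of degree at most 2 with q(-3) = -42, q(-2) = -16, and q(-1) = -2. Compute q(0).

Using the Lagrange interpolation formula with nodes -3, -2, -1:
  L_0(t) = (t + 2)(t + 1) / 2
  L_1(t) = (t + 3)(t + 1) / -1
  L_2(t) = (t + 3)(t + 2) / 2
Then q(t) = -42·L_0(t) - 16·L_1(t) - 2·L_2(t).
Expanding and collecting terms gives q(t) = -6t² - 4t.
Evaluating at t = 0: q(0) = 0.

0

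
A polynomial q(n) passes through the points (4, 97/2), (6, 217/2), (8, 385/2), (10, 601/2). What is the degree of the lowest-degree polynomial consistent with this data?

Forward differences of the values at n = 4, 6, 8, 10:
  q  : 97/2  217/2  385/2  601/2
  Δ  : 60  84  108
  Δ^2: 24  24
  Δ^3: 0
The second differences are constant (24) and nonzero, while all higher differences vanish, so the minimal degree is 2.

2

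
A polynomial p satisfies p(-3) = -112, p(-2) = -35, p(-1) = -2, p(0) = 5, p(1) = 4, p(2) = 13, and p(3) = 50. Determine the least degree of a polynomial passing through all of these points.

3

Forward differences of the values at x = -3, -2, -1, 0, 1, 2, 3:
  p  : -112  -35  -2  5  4  13  50
  Δ  : 77  33  7  -1  9  37
  Δ^2: -44  -26  -8  10  28
  Δ^3: 18  18  18  18
  Δ^4: 0  0  0
  Δ^5: 0  0
  Δ^6: 0
The third differences are constant (18) and nonzero, while all higher differences vanish, so the minimal degree is 3.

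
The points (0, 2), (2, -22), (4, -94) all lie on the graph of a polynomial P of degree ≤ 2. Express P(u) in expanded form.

Write P(u) = au^2 + bu + c. Substituting each data point gives a linear system:
  c = 2
  4a + 2b + c = -22
  16a + 4b + c = -94
Solving the system yields a = -6, b = 0, c = 2.
So P(u) = -6u² + 2.
Check: P(4) = -94. ✓

P(u) = -6u^2 + 2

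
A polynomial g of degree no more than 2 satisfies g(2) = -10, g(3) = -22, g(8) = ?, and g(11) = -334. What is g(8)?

-172

The 3 known points determine the degree-2 polynomial uniquely.
Write g(s) = as^2 + bs + c. Substituting each data point gives a linear system:
  4a + 2b + c = -10
  9a + 3b + c = -22
  121a + 11b + c = -334
Solving the system yields a = -3, b = 3, c = -4.
So g(s) = -3s^2 + 3s - 4.
Then g(8) = -172.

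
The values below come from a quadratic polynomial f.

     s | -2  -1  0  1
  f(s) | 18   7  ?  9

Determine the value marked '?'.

4

On equispaced nodes a degree-2 polynomial has vanishing third forward difference, so
  - f(-2) + 3·f(-1) - 3·f(0) + f(1) = 0.
Substituting the known values and solving for f(0):
  -3·f(0) = -12
  f(0) = 4.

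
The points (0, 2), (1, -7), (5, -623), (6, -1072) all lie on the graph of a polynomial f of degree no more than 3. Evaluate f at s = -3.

161

Using the Lagrange interpolation formula with nodes 0, 1, 5, 6:
  L_0(s) = (s - 1)(s - 5)(s - 6) / -30
  L_1(s) = s(s - 5)(s - 6) / 20
  L_2(s) = s(s - 1)(s - 6) / -20
  L_3(s) = s(s - 1)(s - 5) / 30
Then f(s) = 2·L_0(s) - 7·L_1(s) - 623·L_2(s) - 1072·L_3(s).
Expanding and collecting terms gives f(s) = -5s^3 + s^2 - 5s + 2.
Evaluating at s = -3: f(-3) = 161.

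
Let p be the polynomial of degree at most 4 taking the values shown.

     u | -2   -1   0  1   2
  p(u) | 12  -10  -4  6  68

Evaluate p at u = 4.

Using the Lagrange interpolation formula with nodes -2, -1, 0, 1, 2:
  L_0(u) = (u + 1)u(u - 1)(u - 2) / 24
  L_1(u) = (u + 2)u(u - 1)(u - 2) / -6
  L_2(u) = (u + 2)(u + 1)(u - 1)(u - 2) / 4
  L_3(u) = (u + 2)(u + 1)u(u - 2) / -6
  L_4(u) = (u + 2)(u + 1)u(u - 1) / 24
Then p(u) = 12·L_0(u) - 10·L_1(u) - 4·L_2(u) + 6·L_3(u) + 68·L_4(u).
Expanding and collecting terms gives p(u) = 3u⁴ + 2u³ - u² + 6u - 4.
Evaluating at u = 4: p(4) = 900.

900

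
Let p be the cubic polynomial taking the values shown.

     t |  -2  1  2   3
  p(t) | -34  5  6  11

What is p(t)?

Using the Lagrange interpolation formula with nodes -2, 1, 2, 3:
  L_0(t) = (t - 1)(t - 2)(t - 3) / -60
  L_1(t) = (t + 2)(t - 2)(t - 3) / 6
  L_2(t) = (t + 2)(t - 1)(t - 3) / -4
  L_3(t) = (t + 2)(t - 1)(t - 2) / 10
Then p(t) = -34·L_0(t) + 5·L_1(t) + 6·L_2(t) + 11·L_3(t).
Expanding and collecting terms gives p(t) = t³ - 4t² + 6t + 2.
Check: p(3) = 11. ✓

p(t) = t^3 - 4t^2 + 6t + 2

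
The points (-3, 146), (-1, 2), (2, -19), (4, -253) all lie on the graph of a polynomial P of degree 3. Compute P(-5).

Using the Lagrange interpolation formula with nodes -3, -1, 2, 4:
  L_0(t) = (t + 1)(t - 2)(t - 4) / -70
  L_1(t) = (t + 3)(t - 2)(t - 4) / 30
  L_2(t) = (t + 3)(t + 1)(t - 4) / -30
  L_3(t) = (t + 3)(t + 1)(t - 2) / 70
Then P(t) = 146·L_0(t) + 2·L_1(t) - 19·L_2(t) - 253·L_3(t).
Expanding and collecting terms gives P(t) = -5t^3 + 3t^2 + 5t - 1.
Evaluating at t = -5: P(-5) = 674.

674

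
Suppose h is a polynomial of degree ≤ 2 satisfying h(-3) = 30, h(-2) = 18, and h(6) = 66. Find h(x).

Write h(x) = ax^2 + bx + c. Substituting each data point gives a linear system:
  9a - 3b + c = 30
  4a - 2b + c = 18
  36a + 6b + c = 66
Solving the system yields a = 2, b = -2, c = 6.
So h(x) = 2x^2 - 2x + 6.
Check: h(-3) = 30. ✓

h(x) = 2x^2 - 2x + 6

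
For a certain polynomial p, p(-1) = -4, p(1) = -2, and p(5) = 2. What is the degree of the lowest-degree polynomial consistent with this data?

1

Divided differences on the nodes -1, 1, 5:
  order 0: -4  -2  2
  order 1: 1  1
  order 2: 0
The order-1 divided differences are all 1 (nonzero) and every higher order vanishes, so the data lies on a polynomial of degree exactly 1.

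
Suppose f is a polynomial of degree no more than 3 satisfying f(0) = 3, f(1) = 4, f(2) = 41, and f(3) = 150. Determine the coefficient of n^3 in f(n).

6

Write f(n) = an^3 + bn^2 + cn + d. Substituting each data point gives a linear system:
  d = 3
  a + b + c + d = 4
  8a + 4b + 2c + d = 41
  27a + 9b + 3c + d = 150
Solving the system yields a = 6, b = 0, c = -5, d = 3.
So f(n) = 6n^3 - 5n + 3.
The leading coefficient is 6.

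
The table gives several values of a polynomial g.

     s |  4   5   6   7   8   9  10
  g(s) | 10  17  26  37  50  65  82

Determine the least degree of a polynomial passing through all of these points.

Forward differences of the values at s = 4, 5, 6, 7, 8, 9, 10:
  g  : 10  17  26  37  50  65  82
  Δ  : 7  9  11  13  15  17
  Δ^2: 2  2  2  2  2
  Δ^3: 0  0  0  0
  Δ^4: 0  0  0
  Δ^5: 0  0
  Δ^6: 0
The second differences are constant (2) and nonzero, while all higher differences vanish, so the minimal degree is 2.

2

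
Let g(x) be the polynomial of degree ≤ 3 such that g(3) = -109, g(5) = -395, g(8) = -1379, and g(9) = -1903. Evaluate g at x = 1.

Write g(x) = ax^3 + bx^2 + cx + d. Substituting each data point gives a linear system:
  27a + 9b + 3c + d = -109
  125a + 25b + 5c + d = -395
  512a + 64b + 8c + d = -1379
  729a + 81b + 9c + d = -1903
Solving the system yields a = -2, b = -5, c = -5, d = 5.
So g(x) = -2x^3 - 5x^2 - 5x + 5.
Then g(1) = -7.

-7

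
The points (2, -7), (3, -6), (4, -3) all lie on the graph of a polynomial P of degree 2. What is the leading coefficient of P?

Write P(x) = ax^2 + bx + c. Substituting each data point gives a linear system:
  4a + 2b + c = -7
  9a + 3b + c = -6
  16a + 4b + c = -3
Solving the system yields a = 1, b = -4, c = -3.
So P(x) = x^2 - 4x - 3.
The leading coefficient is 1.

1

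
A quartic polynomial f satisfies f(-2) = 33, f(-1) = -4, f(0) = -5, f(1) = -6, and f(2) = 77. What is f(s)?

Using the Lagrange interpolation formula with nodes -2, -1, 0, 1, 2:
  L_0(s) = (s + 1)s(s - 1)(s - 2) / 24
  L_1(s) = (s + 2)s(s - 1)(s - 2) / -6
  L_2(s) = (s + 2)(s + 1)(s - 1)(s - 2) / 4
  L_3(s) = (s + 2)(s + 1)s(s - 2) / -6
  L_4(s) = (s + 2)(s + 1)s(s - 1) / 24
Then f(s) = 33·L_0(s) - 4·L_1(s) - 5·L_2(s) - 6·L_3(s) + 77·L_4(s).
Expanding and collecting terms gives f(s) = 5s^4 + 4s^3 - 5s^2 - 5s - 5.
Check: f(1) = -6. ✓

f(s) = 5s^4 + 4s^3 - 5s^2 - 5s - 5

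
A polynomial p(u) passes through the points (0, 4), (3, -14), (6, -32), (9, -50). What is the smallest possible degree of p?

1

Forward differences of the values at u = 0, 3, 6, 9:
  p  : 4  -14  -32  -50
  Δ  : -18  -18  -18
  Δ^2: 0  0
  Δ^3: 0
The first differences are constant (-18) and nonzero, while all higher differences vanish, so the minimal degree is 1.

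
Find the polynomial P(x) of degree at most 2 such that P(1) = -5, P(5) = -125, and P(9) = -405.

Write P(x) = ax^2 + bx + c. Substituting each data point gives a linear system:
  a + b + c = -5
  25a + 5b + c = -125
  81a + 9b + c = -405
Solving the system yields a = -5, b = 0, c = 0.
So P(x) = -5x².
Check: P(1) = -5. ✓

P(x) = -5x^2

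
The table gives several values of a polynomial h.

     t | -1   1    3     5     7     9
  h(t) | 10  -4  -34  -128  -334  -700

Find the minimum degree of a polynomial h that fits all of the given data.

3

Forward differences of the values at t = -1, 1, 3, 5, 7, 9:
  h  : 10  -4  -34  -128  -334  -700
  Δ  : -14  -30  -94  -206  -366
  Δ^2: -16  -64  -112  -160
  Δ^3: -48  -48  -48
  Δ^4: 0  0
  Δ^5: 0
The third differences are constant (-48) and nonzero, while all higher differences vanish, so the minimal degree is 3.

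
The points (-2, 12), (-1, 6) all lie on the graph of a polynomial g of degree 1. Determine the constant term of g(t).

Write g(t) = at + b. Substituting each data point gives a linear system:
  -2a + b = 12
  -a + b = 6
Solving the system yields a = -6, b = 0.
So g(t) = -6t.
The constant term is 0.

0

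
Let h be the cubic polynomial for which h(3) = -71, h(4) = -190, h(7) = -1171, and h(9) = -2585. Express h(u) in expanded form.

Using the Lagrange interpolation formula with nodes 3, 4, 7, 9:
  L_0(u) = (u - 4)(u - 7)(u - 9) / -24
  L_1(u) = (u - 3)(u - 7)(u - 9) / 15
  L_2(u) = (u - 3)(u - 4)(u - 9) / -24
  L_3(u) = (u - 3)(u - 4)(u - 7) / 60
Then h(u) = -71·L_0(u) - 190·L_1(u) - 1171·L_2(u) - 2585·L_3(u).
Expanding and collecting terms gives h(u) = -4u^3 + 4u^2 + u - 2.
Check: h(7) = -1171. ✓

h(u) = -4u^3 + 4u^2 + u - 2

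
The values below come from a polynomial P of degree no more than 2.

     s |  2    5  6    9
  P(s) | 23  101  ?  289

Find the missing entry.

The 3 known points determine the degree-2 polynomial uniquely.
Write P(s) = as^2 + bs + c. Substituting each data point gives a linear system:
  4a + 2b + c = 23
  25a + 5b + c = 101
  81a + 9b + c = 289
Solving the system yields a = 3, b = 5, c = 1.
So P(s) = 3s² + 5s + 1.
Then P(6) = 139.

139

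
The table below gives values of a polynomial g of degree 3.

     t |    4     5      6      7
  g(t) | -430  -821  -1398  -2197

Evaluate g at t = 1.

Write g(t) = at^3 + bt^2 + ct + d. Substituting each data point gives a linear system:
  64a + 16b + 4c + d = -430
  125a + 25b + 5c + d = -821
  216a + 36b + 6c + d = -1398
  343a + 49b + 7c + d = -2197
Solving the system yields a = -6, b = -3, c = 2, d = -6.
So g(t) = -6t^3 - 3t^2 + 2t - 6.
Then g(1) = -13.

-13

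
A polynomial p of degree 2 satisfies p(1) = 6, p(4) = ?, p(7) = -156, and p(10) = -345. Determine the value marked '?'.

-39

On equispaced nodes a degree-2 polynomial has vanishing third forward difference, so
  - p(1) + 3·p(4) - 3·p(7) + p(10) = 0.
Substituting the known values and solving for p(4):
  3·p(4) = -117
  p(4) = -39.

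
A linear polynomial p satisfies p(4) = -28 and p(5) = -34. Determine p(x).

Using the Lagrange interpolation formula with nodes 4, 5:
  L_0(x) = (x - 5) / -1
  L_1(x) = (x - 4) / 1
Then p(x) = -28·L_0(x) - 34·L_1(x).
Expanding and collecting terms gives p(x) = -6x - 4.
Check: p(5) = -34. ✓

p(x) = -6x - 4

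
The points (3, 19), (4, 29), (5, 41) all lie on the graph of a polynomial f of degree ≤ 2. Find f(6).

Write f(t) = at^2 + bt + c. Substituting each data point gives a linear system:
  9a + 3b + c = 19
  16a + 4b + c = 29
  25a + 5b + c = 41
Solving the system yields a = 1, b = 3, c = 1.
So f(t) = t^2 + 3t + 1.
Then f(6) = 55.

55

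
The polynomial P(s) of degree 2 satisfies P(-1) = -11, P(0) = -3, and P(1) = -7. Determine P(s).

Write P(s) = as^2 + bs + c. Substituting each data point gives a linear system:
  a - b + c = -11
  c = -3
  a + b + c = -7
Solving the system yields a = -6, b = 2, c = -3.
So P(s) = -6s^2 + 2s - 3.
Check: P(-1) = -11. ✓

P(s) = -6s^2 + 2s - 3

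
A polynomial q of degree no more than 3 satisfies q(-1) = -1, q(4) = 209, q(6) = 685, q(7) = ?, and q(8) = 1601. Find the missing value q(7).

1079

The 4 known points determine the degree-3 polynomial uniquely.
Write q(t) = at^3 + bt^2 + ct + d. Substituting each data point gives a linear system:
  -a + b - c + d = -1
  64a + 16b + 4c + d = 209
  216a + 36b + 6c + d = 685
  512a + 64b + 8c + d = 1601
Solving the system yields a = 3, b = 1, c = 0, d = 1.
So q(t) = 3t³ + t² + 1.
Then q(7) = 1079.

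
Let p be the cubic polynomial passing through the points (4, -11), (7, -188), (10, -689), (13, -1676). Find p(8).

-311

Forward differences of the values at s = 4, 7, 10, 13:
  p  : -11  -188  -689  -1676
  Δ  : -177  -501  -987
  Δ^2: -324  -486
  Δ^3: -162
The third differences are constant, confirming degree 3.
Interpolating (Newton forward form) and evaluating at s = 8 gives p(8) = -311.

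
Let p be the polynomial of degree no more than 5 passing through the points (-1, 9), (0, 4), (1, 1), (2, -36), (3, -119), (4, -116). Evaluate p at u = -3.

-431

Using the Lagrange interpolation formula with nodes -1, 0, 1, 2, 3, 4:
  L_0(u) = u(u - 1)(u - 2)(u - 3)(u - 4) / -120
  L_1(u) = (u + 1)(u - 1)(u - 2)(u - 3)(u - 4) / 24
  L_2(u) = (u + 1)u(u - 2)(u - 3)(u - 4) / -12
  L_3(u) = (u + 1)u(u - 1)(u - 3)(u - 4) / 12
  L_4(u) = (u + 1)u(u - 1)(u - 2)(u - 4) / -24
  L_5(u) = (u + 1)u(u - 1)(u - 2)(u - 3) / 120
Then p(u) = 9·L_0(u) + 4·L_1(u) + 1·L_2(u) - 36·L_3(u) - 119·L_4(u) - 116·L_5(u).
Expanding and collecting terms gives p(u) = u^5 - 4u^4 - 3u^3 + 5u^2 - 2u + 4.
Evaluating at u = -3: p(-3) = -431.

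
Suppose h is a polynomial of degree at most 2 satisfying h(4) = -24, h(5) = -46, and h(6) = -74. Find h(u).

h(u) = -3u^2 + 5u + 4

Using the Lagrange interpolation formula with nodes 4, 5, 6:
  L_0(u) = (u - 5)(u - 6) / 2
  L_1(u) = (u - 4)(u - 6) / -1
  L_2(u) = (u - 4)(u - 5) / 2
Then h(u) = -24·L_0(u) - 46·L_1(u) - 74·L_2(u).
Expanding and collecting terms gives h(u) = -3u^2 + 5u + 4.
Check: h(5) = -46. ✓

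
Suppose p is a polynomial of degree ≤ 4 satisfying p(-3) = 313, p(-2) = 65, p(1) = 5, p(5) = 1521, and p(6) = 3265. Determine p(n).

Write p(n) = an^4 + bn^3 + cn^2 + dn + e. Substituting each data point gives a linear system:
  81a - 27b + 9c - 3d + e = 313
  16a - 8b + 4c - 2d + e = 65
  a + b + c + d + e = 5
  625a + 125b + 25c + 5d + e = 1521
  1296a + 216b + 36c + 6d + e = 3265
Solving the system yields a = 3, b = -3, c = 0, d = 4, e = 1.
So p(n) = 3n⁴ - 3n³ + 4n + 1.
Check: p(-2) = 65. ✓

p(n) = 3n^4 - 3n^3 + 4n + 1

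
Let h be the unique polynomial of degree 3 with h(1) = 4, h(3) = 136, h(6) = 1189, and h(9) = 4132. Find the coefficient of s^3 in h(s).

Write h(s) = as^3 + bs^2 + cs + d. Substituting each data point gives a linear system:
  a + b + c + d = 4
  27a + 9b + 3c + d = 136
  216a + 36b + 6c + d = 1189
  729a + 81b + 9c + d = 4132
Solving the system yields a = 6, b = -3, c = 0, d = 1.
So h(s) = 6s^3 - 3s^2 + 1.
The leading coefficient is 6.

6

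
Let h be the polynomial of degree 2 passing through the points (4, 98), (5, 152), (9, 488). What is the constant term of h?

2

Write h(s) = as^2 + bs + c. Substituting each data point gives a linear system:
  16a + 4b + c = 98
  25a + 5b + c = 152
  81a + 9b + c = 488
Solving the system yields a = 6, b = 0, c = 2.
So h(s) = 6s^2 + 2.
The constant term is 2.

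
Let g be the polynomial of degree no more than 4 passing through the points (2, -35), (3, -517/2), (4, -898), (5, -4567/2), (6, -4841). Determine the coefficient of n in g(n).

Write g(n) = an^4 + bn^3 + cn^2 + dn + e. Substituting each data point gives a linear system:
  16a + 8b + 4c + 2d + e = -35
  81a + 27b + 9c + 3d + e = -517/2
  256a + 64b + 16c + 4d + e = -898
  625a + 125b + 25c + 5d + e = -4567/2
  1296a + 216b + 36c + 6d + e = -4841
Solving the system yields a = -4, b = 1, c = 3, d = 5/2, e = 4.
So g(n) = -4n^4 + n^3 + 3n^2 + (5/2)n + 4.
The coefficient of n is 5/2.

5/2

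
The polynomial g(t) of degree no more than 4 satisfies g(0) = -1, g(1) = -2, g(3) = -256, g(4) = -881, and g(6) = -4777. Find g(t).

Write g(t) = at^4 + bt^3 + ct^2 + dt + e. Substituting each data point gives a linear system:
  e = -1
  a + b + c + d + e = -2
  81a + 27b + 9c + 3d + e = -256
  256a + 64b + 16c + 4d + e = -881
  1296a + 216b + 36c + 6d + e = -4777
Solving the system yields a = -4, b = 1, c = 6, d = -4, e = -1.
So g(t) = -4t⁴ + t³ + 6t² - 4t - 1.
Check: g(3) = -256. ✓

g(t) = -4t^4 + t^3 + 6t^2 - 4t - 1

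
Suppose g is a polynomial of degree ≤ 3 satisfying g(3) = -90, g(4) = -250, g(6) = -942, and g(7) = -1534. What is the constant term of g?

Write g(t) = at^3 + bt^2 + ct + d. Substituting each data point gives a linear system:
  27a + 9b + 3c + d = -90
  64a + 16b + 4c + d = -250
  216a + 36b + 6c + d = -942
  343a + 49b + 7c + d = -1534
Solving the system yields a = -5, b = 3, c = 4, d = 6.
So g(t) = -5t³ + 3t² + 4t + 6.
The constant term is 6.

6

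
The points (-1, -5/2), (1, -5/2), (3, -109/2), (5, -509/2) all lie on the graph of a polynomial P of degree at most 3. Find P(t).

Write P(t) = at^3 + bt^2 + ct + d. Substituting each data point gives a linear system:
  -a + b - c + d = -5/2
  a + b + c + d = -5/2
  27a + 9b + 3c + d = -109/2
  125a + 25b + 5c + d = -509/2
Solving the system yields a = -2, b = -1/2, c = 2, d = -2.
So P(t) = -2t^3 - (1/2)t^2 + 2t - 2.
Check: P(1) = -5/2. ✓

P(t) = -2t^3 - (1/2)t^2 + 2t - 2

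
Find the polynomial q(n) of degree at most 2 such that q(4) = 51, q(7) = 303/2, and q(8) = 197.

q(n) = 3n^2 + (1/2)n + 1

Using the Lagrange interpolation formula with nodes 4, 7, 8:
  L_0(n) = (n - 7)(n - 8) / 12
  L_1(n) = (n - 4)(n - 8) / -3
  L_2(n) = (n - 4)(n - 7) / 4
Then q(n) = 51·L_0(n) + 303/2·L_1(n) + 197·L_2(n).
Expanding and collecting terms gives q(n) = 3n^2 + (1/2)n + 1.
Check: q(4) = 51. ✓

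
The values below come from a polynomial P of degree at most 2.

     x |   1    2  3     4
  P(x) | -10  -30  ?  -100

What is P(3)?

-60

On equispaced nodes a degree-2 polynomial has vanishing third forward difference, so
  - P(1) + 3·P(2) - 3·P(3) + P(4) = 0.
Substituting the known values and solving for P(3):
  -3·P(3) = 180
  P(3) = -60.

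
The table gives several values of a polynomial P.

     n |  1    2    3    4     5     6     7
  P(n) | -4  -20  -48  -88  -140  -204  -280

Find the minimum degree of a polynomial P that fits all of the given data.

Forward differences of the values at n = 1, 2, 3, 4, 5, 6, 7:
  P  : -4  -20  -48  -88  -140  -204  -280
  Δ  : -16  -28  -40  -52  -64  -76
  Δ^2: -12  -12  -12  -12  -12
  Δ^3: 0  0  0  0
  Δ^4: 0  0  0
  Δ^5: 0  0
  Δ^6: 0
The second differences are constant (-12) and nonzero, while all higher differences vanish, so the minimal degree is 2.

2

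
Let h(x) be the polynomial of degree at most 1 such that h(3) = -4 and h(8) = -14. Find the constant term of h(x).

2

Write h(x) = ax + b. Substituting each data point gives a linear system:
  3a + b = -4
  8a + b = -14
Solving the system yields a = -2, b = 2.
So h(x) = -2x + 2.
The constant term is 2.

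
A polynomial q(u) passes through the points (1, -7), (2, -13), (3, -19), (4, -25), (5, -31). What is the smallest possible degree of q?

1

Forward differences of the values at u = 1, 2, 3, 4, 5:
  q  : -7  -13  -19  -25  -31
  Δ  : -6  -6  -6  -6
  Δ^2: 0  0  0
  Δ^3: 0  0
  Δ^4: 0
The first differences are constant (-6) and nonzero, while all higher differences vanish, so the minimal degree is 1.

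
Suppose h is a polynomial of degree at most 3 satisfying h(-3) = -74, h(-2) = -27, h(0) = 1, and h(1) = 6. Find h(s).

Write h(s) = as^3 + bs^2 + cs + d. Substituting each data point gives a linear system:
  -27a + 9b - 3c + d = -74
  -8a + 4b - 2c + d = -27
  d = 1
  a + b + c + d = 6
Solving the system yields a = 2, b = -1, c = 4, d = 1.
So h(s) = 2s³ - s² + 4s + 1.
Check: h(-3) = -74. ✓

h(s) = 2s^3 - s^2 + 4s + 1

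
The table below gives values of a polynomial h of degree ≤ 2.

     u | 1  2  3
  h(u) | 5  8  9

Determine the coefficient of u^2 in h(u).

Write h(u) = au^2 + bu + c. Substituting each data point gives a linear system:
  a + b + c = 5
  4a + 2b + c = 8
  9a + 3b + c = 9
Solving the system yields a = -1, b = 6, c = 0.
So h(u) = -u^2 + 6u.
The leading coefficient is -1.

-1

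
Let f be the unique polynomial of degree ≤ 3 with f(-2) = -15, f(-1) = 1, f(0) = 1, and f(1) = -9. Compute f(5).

Using the Lagrange interpolation formula with nodes -2, -1, 0, 1:
  L_0(n) = (n + 1)n(n - 1) / -6
  L_1(n) = (n + 2)n(n - 1) / 2
  L_2(n) = (n + 2)(n + 1)(n - 1) / -2
  L_3(n) = (n + 2)(n + 1)n / 6
Then f(n) = -15·L_0(n) + 1·L_1(n) + 1·L_2(n) - 9·L_3(n).
Expanding and collecting terms gives f(n) = n^3 - 5n^2 - 6n + 1.
Evaluating at n = 5: f(5) = -29.

-29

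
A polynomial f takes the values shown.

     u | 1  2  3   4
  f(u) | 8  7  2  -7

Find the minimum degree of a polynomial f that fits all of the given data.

2

Forward differences of the values at u = 1, 2, 3, 4:
  f  : 8  7  2  -7
  Δ  : -1  -5  -9
  Δ^2: -4  -4
  Δ^3: 0
The second differences are constant (-4) and nonzero, while all higher differences vanish, so the minimal degree is 2.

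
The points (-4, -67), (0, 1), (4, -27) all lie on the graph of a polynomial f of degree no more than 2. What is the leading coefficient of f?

-3

Write f(x) = ax^2 + bx + c. Substituting each data point gives a linear system:
  16a - 4b + c = -67
  c = 1
  16a + 4b + c = -27
Solving the system yields a = -3, b = 5, c = 1.
So f(x) = -3x² + 5x + 1.
The leading coefficient is -3.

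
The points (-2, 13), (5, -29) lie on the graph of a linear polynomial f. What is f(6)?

Using the Lagrange interpolation formula with nodes -2, 5:
  L_0(s) = (s - 5) / -7
  L_1(s) = (s + 2) / 7
Then f(s) = 13·L_0(s) - 29·L_1(s).
Expanding and collecting terms gives f(s) = -6s + 1.
Evaluating at s = 6: f(6) = -35.

-35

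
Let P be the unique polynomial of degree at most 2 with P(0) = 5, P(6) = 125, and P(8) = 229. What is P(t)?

Write P(t) = at^2 + bt + c. Substituting each data point gives a linear system:
  c = 5
  36a + 6b + c = 125
  64a + 8b + c = 229
Solving the system yields a = 4, b = -4, c = 5.
So P(t) = 4t^2 - 4t + 5.
Check: P(6) = 125. ✓

P(t) = 4t^2 - 4t + 5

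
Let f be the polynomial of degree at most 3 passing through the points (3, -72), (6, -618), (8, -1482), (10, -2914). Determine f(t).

f(t) = -3t^3 + t^2 - 2t + 6

Using the Lagrange interpolation formula with nodes 3, 6, 8, 10:
  L_0(t) = (t - 6)(t - 8)(t - 10) / -105
  L_1(t) = (t - 3)(t - 8)(t - 10) / 24
  L_2(t) = (t - 3)(t - 6)(t - 10) / -20
  L_3(t) = (t - 3)(t - 6)(t - 8) / 56
Then f(t) = -72·L_0(t) - 618·L_1(t) - 1482·L_2(t) - 2914·L_3(t).
Expanding and collecting terms gives f(t) = -3t³ + t² - 2t + 6.
Check: f(10) = -2914. ✓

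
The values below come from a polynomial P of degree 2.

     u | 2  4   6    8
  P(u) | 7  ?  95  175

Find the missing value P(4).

On equispaced nodes a degree-2 polynomial has vanishing third forward difference, so
  - P(2) + 3·P(4) - 3·P(6) + P(8) = 0.
Substituting the known values and solving for P(4):
  3·P(4) = 117
  P(4) = 39.

39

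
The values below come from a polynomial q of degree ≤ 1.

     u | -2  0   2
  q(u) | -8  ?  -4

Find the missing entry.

-6

The 2 known points determine the degree-1 polynomial uniquely.
Write q(u) = au + b. Substituting each data point gives a linear system:
  -2a + b = -8
  2a + b = -4
Solving the system yields a = 1, b = -6.
So q(u) = u - 6.
Then q(0) = -6.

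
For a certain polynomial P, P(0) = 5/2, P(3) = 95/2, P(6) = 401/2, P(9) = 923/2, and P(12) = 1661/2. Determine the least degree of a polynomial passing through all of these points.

Forward differences of the values at s = 0, 3, 6, 9, 12:
  P  : 5/2  95/2  401/2  923/2  1661/2
  Δ  : 45  153  261  369
  Δ^2: 108  108  108
  Δ^3: 0  0
  Δ^4: 0
The second differences are constant (108) and nonzero, while all higher differences vanish, so the minimal degree is 2.

2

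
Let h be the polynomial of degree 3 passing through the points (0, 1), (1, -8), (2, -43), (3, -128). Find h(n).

Using the Lagrange interpolation formula with nodes 0, 1, 2, 3:
  L_0(n) = (n - 1)(n - 2)(n - 3) / -6
  L_1(n) = n(n - 2)(n - 3) / 2
  L_2(n) = n(n - 1)(n - 3) / -2
  L_3(n) = n(n - 1)(n - 2) / 6
Then h(n) = 1·L_0(n) - 8·L_1(n) - 43·L_2(n) - 128·L_3(n).
Expanding and collecting terms gives h(n) = -4n^3 - n^2 - 4n + 1.
Check: h(1) = -8. ✓

h(n) = -4n^3 - n^2 - 4n + 1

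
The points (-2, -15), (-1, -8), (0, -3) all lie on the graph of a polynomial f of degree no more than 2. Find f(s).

Write f(s) = as^2 + bs + c. Substituting each data point gives a linear system:
  4a - 2b + c = -15
  a - b + c = -8
  c = -3
Solving the system yields a = -1, b = 4, c = -3.
So f(s) = -s^2 + 4s - 3.
Check: f(-2) = -15. ✓

f(s) = -s^2 + 4s - 3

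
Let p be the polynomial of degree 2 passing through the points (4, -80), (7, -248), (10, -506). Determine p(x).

p(x) = -5x^2 - x + 4

Write p(x) = ax^2 + bx + c. Substituting each data point gives a linear system:
  16a + 4b + c = -80
  49a + 7b + c = -248
  100a + 10b + c = -506
Solving the system yields a = -5, b = -1, c = 4.
So p(x) = -5x^2 - x + 4.
Check: p(7) = -248. ✓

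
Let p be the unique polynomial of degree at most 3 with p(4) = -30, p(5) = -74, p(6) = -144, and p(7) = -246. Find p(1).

6

Forward differences of the values at n = 4, 5, 6, 7:
  p  : -30  -74  -144  -246
  Δ  : -44  -70  -102
  Δ^2: -26  -32
  Δ^3: -6
The third differences are constant, confirming degree 3.
Interpolating (Newton forward form) and evaluating at n = 1 gives p(1) = 6.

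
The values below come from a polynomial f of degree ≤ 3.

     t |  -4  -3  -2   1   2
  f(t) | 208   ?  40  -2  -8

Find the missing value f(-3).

The 4 known points determine the degree-3 polynomial uniquely.
Write f(t) = at^3 + bt^2 + ct + d. Substituting each data point gives a linear system:
  -64a + 16b - 4c + d = 208
  -8a + 4b - 2c + d = 40
  a + b + c + d = -2
  8a + 4b + 2c + d = -8
Solving the system yields a = -2, b = 4, c = -4, d = 0.
So f(t) = -2t³ + 4t² - 4t.
Then f(-3) = 102.

102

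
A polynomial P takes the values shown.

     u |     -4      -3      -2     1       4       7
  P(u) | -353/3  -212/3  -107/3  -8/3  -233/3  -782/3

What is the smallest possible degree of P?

Divided differences on the nodes -4, -3, -2, 1, 4, 7:
  order 0: -353/3  -212/3  -107/3  -8/3  -233/3  -782/3
  order 1: 47  35  11  -25  -61
  order 2: -6  -6  -6  -6
  order 3: 0  0  0
  order 4: 0  0
  order 5: 0
The order-2 divided differences are all -6 (nonzero) and every higher order vanishes, so the data lies on a polynomial of degree exactly 2.

2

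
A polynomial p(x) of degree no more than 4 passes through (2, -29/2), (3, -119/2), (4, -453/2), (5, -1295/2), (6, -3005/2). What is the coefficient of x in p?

Write p(x) = ax^4 + bx^3 + cx^2 + dx + e. Substituting each data point gives a linear system:
  16a + 8b + 4c + 2d + e = -29/2
  81a + 27b + 9c + 3d + e = -119/2
  256a + 64b + 16c + 4d + e = -453/2
  625a + 125b + 25c + 5d + e = -1295/2
  1296a + 216b + 36c + 6d + e = -3005/2
Solving the system yields a = -2, b = 6, c = -5, d = -4, e = -5/2.
So p(x) = -2x^4 + 6x^3 - 5x^2 - 4x - 5/2.
The coefficient of x is -4.

-4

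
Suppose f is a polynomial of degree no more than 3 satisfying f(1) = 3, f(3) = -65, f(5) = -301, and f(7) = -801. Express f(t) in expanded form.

f(t) = -2t^3 - 3t^2 + 4t + 4

Write f(t) = at^3 + bt^2 + ct + d. Substituting each data point gives a linear system:
  a + b + c + d = 3
  27a + 9b + 3c + d = -65
  125a + 25b + 5c + d = -301
  343a + 49b + 7c + d = -801
Solving the system yields a = -2, b = -3, c = 4, d = 4.
So f(t) = -2t^3 - 3t^2 + 4t + 4.
Check: f(7) = -801. ✓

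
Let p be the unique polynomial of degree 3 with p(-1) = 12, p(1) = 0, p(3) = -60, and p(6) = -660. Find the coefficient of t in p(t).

Write p(t) = at^3 + bt^2 + ct + d. Substituting each data point gives a linear system:
  -a + b - c + d = 12
  a + b + c + d = 0
  27a + 9b + 3c + d = -60
  216a + 36b + 6c + d = -660
Solving the system yields a = -4, b = 6, c = -2, d = 0.
So p(t) = -4t^3 + 6t^2 - 2t.
The coefficient of t is -2.

-2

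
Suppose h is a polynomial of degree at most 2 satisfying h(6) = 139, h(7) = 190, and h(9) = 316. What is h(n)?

Using the Lagrange interpolation formula with nodes 6, 7, 9:
  L_0(n) = (n - 7)(n - 9) / 3
  L_1(n) = (n - 6)(n - 9) / -2
  L_2(n) = (n - 6)(n - 7) / 6
Then h(n) = 139·L_0(n) + 190·L_1(n) + 316·L_2(n).
Expanding and collecting terms gives h(n) = 4n^2 - n + 1.
Check: h(6) = 139. ✓

h(n) = 4n^2 - n + 1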